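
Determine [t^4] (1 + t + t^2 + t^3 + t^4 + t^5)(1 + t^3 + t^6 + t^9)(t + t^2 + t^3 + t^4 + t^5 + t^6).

5

(1 + t + t^2 + t^3 + t^4 + t^5) has coefficients 1,1,1,1,1 for degrees 0…4.
(1 + t^3 + t^6 + t^9) has coefficients 1,0,0,1,0 for degrees 0…4.
Finally multiplying by (t + t^2 + t^3 + t^4 + t^5 + t^6), the product of all factors after the first has coefficients 0,1,1,1,2 for degrees 0…4.
[t^4] = 1·2 + 1·1 + 1·1 + 1·1 + 1·0 = 5.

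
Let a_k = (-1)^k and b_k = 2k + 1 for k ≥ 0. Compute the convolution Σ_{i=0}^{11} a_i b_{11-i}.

12

The convolution is the t^11 coefficient of A(t)B(t).
Σ = 1·23 − 1·21 + 1·19 − 1·17 + 1·15 − 1·13 + 1·11 − 1·9 + 1·7 − 1·5 + 1·3 − 1·1 = 12.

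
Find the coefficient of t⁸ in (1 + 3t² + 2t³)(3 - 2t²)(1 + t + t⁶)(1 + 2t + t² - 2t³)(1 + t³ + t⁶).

31

(1 + 3t² + 2t³) has coefficients 1,0,3,2 for degrees 0…3.
(3 - 2t²) has coefficients 3,0,-2,0,0,0,0,0,0 for degrees 0…8.
Multiplying by (1 + t + t⁶) gives running coefficients 3,3,-2,-2,0,0,3,0,-2 for degrees 0…8.
Multiplying by (1 + 2t + t² - 2t³) gives running coefficients 3,9,7,-9,-12,2,7,6,1 for degrees 0…8.
Finally multiplying by (1 + t³ + t⁶), the product of all factors after the first has coefficients 3,9,7,-6,-3,9,1,3,10 for degrees 0…8.
[t⁸] = 1·10 + 3·1 + 2·9 = 31.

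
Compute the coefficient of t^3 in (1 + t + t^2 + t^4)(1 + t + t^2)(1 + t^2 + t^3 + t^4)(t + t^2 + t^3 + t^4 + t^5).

7

(1 + t + t^2 + t^4) has coefficients 1,1,1,0 for degrees 0…3.
(1 + t + t^2) has coefficients 1,1,1,0 for degrees 0…3.
Multiplying by (1 + t^2 + t^3 + t^4) gives running coefficients 1,1,2,2 for degrees 0…3.
Finally multiplying by (t + t^2 + t^3 + t^4 + t^5), the product of all factors after the first has coefficients 0,1,2,4 for degrees 0…3.
[t^3] = 1·4 + 1·2 + 1·1 = 7.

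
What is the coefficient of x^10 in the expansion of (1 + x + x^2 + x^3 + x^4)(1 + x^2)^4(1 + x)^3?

63

(1 + x + x^2 + x^3 + x^4) has coefficients 1,1,1,1,1 for degrees 0…4.
(1 + x^2)^4 has coefficients 1,0,4,0,6,0,4,0,1,0,0 for degrees 0…10.
Finally multiplying by (1 + x)^3, the product of all factors after the first has coefficients 1,3,7,13,18,22,22,18,13,7,3 for degrees 0…10.
[x^10] = 1·3 + 1·7 + 1·13 + 1·18 + 1·22 = 63.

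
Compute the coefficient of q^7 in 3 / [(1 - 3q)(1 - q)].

The denominator gives the recurrence a_n = 4a_(n−1) − 3a_(n−2) for n ≥ 2; the numerator fixes a_0 = 3, a_1 = 12.
Iterating: 3, 12, 39, 120, 363, 1092, 3279, 9840, so a_7 = 9840.

9840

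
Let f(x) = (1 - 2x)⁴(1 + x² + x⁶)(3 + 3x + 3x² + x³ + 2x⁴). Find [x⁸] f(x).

(1 - 2x)⁴ has coefficients 1,-8,24,-32,16 for degrees 0…4.
(1 + x² + x⁶) has coefficients 1,0,1,0,0,0,1,0,0 for degrees 0…8.
Finally multiplying by (3 + 3x + 3x² + x³ + 2x⁴), the product of all factors after the first has coefficients 3,3,6,4,5,1,5,3,3 for degrees 0…8.
[x⁸] = 1·3 − 8·3 + 24·5 − 32·1 + 16·5 = 147.

147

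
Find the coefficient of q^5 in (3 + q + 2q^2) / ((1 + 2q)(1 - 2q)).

16

The denominator gives the recurrence a_n = 4a_(n−2) for n ≥ 3; the numerator fixes a_0 = 3, a_1 = 1, a_2 = 14.
Iterating: 3, 1, 14, 4, 56, 16, so a_5 = 16.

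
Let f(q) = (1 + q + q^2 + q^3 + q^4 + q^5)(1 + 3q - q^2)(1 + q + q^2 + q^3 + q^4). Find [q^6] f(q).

14

(1 + q + q^2 + q^3 + q^4 + q^5) has coefficients 1,1,1,1,1,1 for degrees 0…5.
(1 + 3q - q^2) has coefficients 1,3,-1,0,0,0,0 for degrees 0…6.
Finally multiplying by (1 + q + q^2 + q^3 + q^4), the product of all factors after the first has coefficients 1,4,3,3,3,2,-1 for degrees 0…6.
[q^6] = 1·(-1) + 1·2 + 1·3 + 1·3 + 1·3 + 1·4 = 14.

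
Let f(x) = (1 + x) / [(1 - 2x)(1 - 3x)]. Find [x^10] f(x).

233124

The denominator gives the recurrence a_n = 5a_(n−1) − 6a_(n−2) for n ≥ 2; the numerator fixes a_0 = 1, a_1 = 6.
Iterating: 1, 6, 24, 84, 276, 876, 2724, 8364, 25476, 77196, 233124, so a_10 = 233124.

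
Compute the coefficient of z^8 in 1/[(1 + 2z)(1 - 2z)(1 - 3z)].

Partial fractions give a closed form: a_n = (1/5)·(-2)^n + (-1)·2^n + (9/5)·3^n.
At n = 8: a_8 = 11605.

11605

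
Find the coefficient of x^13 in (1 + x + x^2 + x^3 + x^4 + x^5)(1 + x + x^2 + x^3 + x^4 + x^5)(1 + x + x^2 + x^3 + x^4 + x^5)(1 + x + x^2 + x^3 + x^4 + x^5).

104

(1 + x + x^2 + x^3 + x^4 + x^5) has coefficients 1,1,1,1,1,1 for degrees 0…5.
(1 + x + x^2 + x^3 + x^4 + x^5) has coefficients 1,1,1,1,1,1,0,0,0,0,0,0,0,0 for degrees 0…13.
Multiplying by (1 + x + x^2 + x^3 + x^4 + x^5) gives running coefficients 1,2,3,4,5,6,5,4,3,2,1,0,0,0 for degrees 0…13.
Finally multiplying by (1 + x + x^2 + x^3 + x^4 + x^5), the product of all factors after the first has coefficients 1,3,6,10,15,21,25,27,27,25,21,15,10,6 for degrees 0…13.
[x^13] = 1·6 + 1·10 + 1·15 + 1·21 + 1·25 + 1·27 = 104.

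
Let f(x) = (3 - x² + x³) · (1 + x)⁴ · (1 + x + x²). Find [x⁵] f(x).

12

(3 - x² + x³) has coefficients 3,0,-1,1 for degrees 0…3.
(1 + x)⁴ has coefficients 1,4,6,4,1,0 for degrees 0…5.
Finally multiplying by (1 + x + x²), the product of all factors after the first has coefficients 1,5,11,14,11,5 for degrees 0…5.
[x⁵] = 3·5 − 1·14 + 1·11 = 12.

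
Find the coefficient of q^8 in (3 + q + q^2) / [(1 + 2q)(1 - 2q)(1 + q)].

Partial fractions give a closed form: a_n = (11/4)·(-2)^n + (5/4)·2^n + (-1)·(-1)^n.
At n = 8: a_8 = 1023.

1023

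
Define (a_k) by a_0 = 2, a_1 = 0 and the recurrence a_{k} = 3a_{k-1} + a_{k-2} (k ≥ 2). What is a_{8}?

The ordinary generating function has denominator 1 - 3t - t^2.
Iterating the recurrence: a_0,…,a_{8} = 2, 0, 2, 6, 20, 66, 218, 720, 2378.

2378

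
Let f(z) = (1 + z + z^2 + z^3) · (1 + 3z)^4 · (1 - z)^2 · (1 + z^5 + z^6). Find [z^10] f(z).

(1 + z + z^2 + z^3) has coefficients 1,1,1,1 for degrees 0…3.
(1 + 3z)^4 has coefficients 1,12,54,108,81,0,0,0,0,0,0 for degrees 0…10.
Multiplying by (1 - z)^2 gives running coefficients 1,10,31,12,-81,-54,81,0,0,0,0 for degrees 0…10.
Finally multiplying by (1 + z^5 + z^6), the product of all factors after the first has coefficients 1,10,31,12,-81,-53,92,41,43,-69,-135 for degrees 0…10.
[z^10] = 1·(-135) + 1·(-69) + 1·43 + 1·41 = -120.

-120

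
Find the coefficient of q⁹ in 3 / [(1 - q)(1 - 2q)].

3069

Partial fractions give a closed form: a_n = (-3)·1^n + (6)·2^n.
At n = 9: a_9 = 3069.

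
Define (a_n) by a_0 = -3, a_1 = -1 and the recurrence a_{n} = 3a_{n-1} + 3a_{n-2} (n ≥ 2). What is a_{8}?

The ordinary generating function has denominator 1 - 3x - 3x^2.
Iterating the recurrence: a_0,…,a_{8} = -3, -1, -12, -39, -153, -576, -2187, -8289, -31428.

-31428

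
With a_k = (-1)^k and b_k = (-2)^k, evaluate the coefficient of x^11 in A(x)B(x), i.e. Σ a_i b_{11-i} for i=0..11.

Write out a_i and b_{11-i} for i = 0,…,11 and sum the products.
Σ = 1·(-2048) − 1·1024 + 1·(-512) − 1·256 + 1·(-128) − 1·64 + 1·(-32) − 1·16 + 1·(-8) − 1·4 + 1·(-2) − 1·1 = -4095.

-4095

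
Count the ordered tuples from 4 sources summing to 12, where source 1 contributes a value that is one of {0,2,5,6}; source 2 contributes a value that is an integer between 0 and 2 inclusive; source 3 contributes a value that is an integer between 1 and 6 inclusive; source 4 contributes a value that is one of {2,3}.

15

The generating function for the choices is (1 + q^2 + q^5 + q^6)·(1 + q + q^2)·(q + q^2 + q^3 + q^4 + q^5 + q^6)·(q^2 + q^3); the count is [q^12].
(1 + q^2 + q^5 + q^6) has coefficients 1,0,1,0,0,1,1 for degrees 0…6.
(1 + q + q^2) has coefficients 1,1,1,0,0,0,0,0,0,0,0,0,0 for degrees 0…12.
Multiplying by (q + q^2 + q^3 + q^4 + q^5 + q^6) gives running coefficients 0,1,2,3,3,3,3,2,1,0,0,0,0 for degrees 0…12.
Finally multiplying by (q^2 + q^3), the product of all factors after the first has coefficients 0,0,0,1,3,5,6,6,6,5,3,1,0 for degrees 0…12.
[q^12] = 1·0 + 1·3 + 1·6 + 1·6 = 15.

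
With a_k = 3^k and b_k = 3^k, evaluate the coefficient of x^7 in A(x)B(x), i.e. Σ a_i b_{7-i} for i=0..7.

17496

This is [x^7] in the product of the two ordinary generating functions.
Σ = 1·2187 + 3·729 + 9·243 + 27·81 + 81·27 + 243·9 + 729·3 + 2187·1 = 17496.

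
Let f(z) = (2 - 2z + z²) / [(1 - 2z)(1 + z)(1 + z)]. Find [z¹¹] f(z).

1118

The denominator gives the recurrence a_n = 3a_(n−2) + 2a_(n−3) for n ≥ 3; the numerator fixes a_0 = 2, a_1 = -2, a_2 = 7.
Iterating: 2, -2, 7, -2, 17, 8, 47, 58, 157, 268, 587, 1118, so a_11 = 1118.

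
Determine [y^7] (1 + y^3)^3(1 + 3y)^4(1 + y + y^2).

(1 + y^3)^3 has coefficients 1,0,0,3,0,0,3,0 for degrees 0…7.
(1 + 3y)^4 has coefficients 1,12,54,108,81,0,0,0 for degrees 0…7.
Finally multiplying by (1 + y + y^2), the product of all factors after the first has coefficients 1,13,67,174,243,189,81,0 for degrees 0…7.
[y^7] = 1·0 + 3·243 + 3·13 = 768.

768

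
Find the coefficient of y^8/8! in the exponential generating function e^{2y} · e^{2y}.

The EGF product rule gives c_8 = Σ_{k_1+k_2=8} C(8; k_1,k_2) · ∏ g_i(k_i), where e^{2y} gives (2)^k; e^{2y} gives (2)^k.
g_1(k) for k = 0…8: 1, 2, 4, 8, 16, 32, 64, 128, 256.
g_2(k) for k = 0…8: 1, 2, 4, 8, 16, 32, 64, 128, 256.
c_8 = Σ_k C(8,k)·g_1(k)·g_2(8−k) = 1·1·256 + 8·2·128 + 28·4·64 + 56·8·32 + 70·16·16 + 56·32·8 + 28·64·4 + 8·128·2 + 1·256·1 = 256 + 2048 + 7168 + 14336 + 17920 + 14336 + 7168 + 2048 + 256 = 65536.

65536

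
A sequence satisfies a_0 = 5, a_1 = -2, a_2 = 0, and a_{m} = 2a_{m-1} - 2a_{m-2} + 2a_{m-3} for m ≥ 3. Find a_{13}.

The ordinary generating function has denominator 1 - 2y + 2y^2 - 2y^3.
Iterating the recurrence: a_0,…,a_{13} = 5, -2, 0, 14, 24, 20, 20, 48, 96, 136, 176, 272, 464, 736.

736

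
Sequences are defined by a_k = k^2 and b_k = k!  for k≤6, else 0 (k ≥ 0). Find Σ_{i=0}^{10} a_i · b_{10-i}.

15987

Write out a_i and b_{10-i} for i = 0,…,10 and sum the products.
Σ = 0·0 + 1·0 + 4·0 + 9·0 + 16·720 + 25·120 + 36·24 + 49·6 + 64·2 + 81·1 + 100·1 = 15987.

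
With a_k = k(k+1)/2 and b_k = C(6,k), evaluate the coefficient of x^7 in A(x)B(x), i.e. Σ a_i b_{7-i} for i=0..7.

This is [x^7] in the product of the two ordinary generating functions.
Σ = 0·0 + 1·1 + 3·6 + 6·15 + 10·20 + 15·15 + 21·6 + 28·1 = 688.

688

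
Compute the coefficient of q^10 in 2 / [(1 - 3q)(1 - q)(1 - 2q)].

523250

The denominator gives the recurrence a_n = 6a_(n−1) − 11a_(n−2) + 6a_(n−3) for n ≥ 3; the numerator fixes a_0 = 2, a_1 = 12, a_2 = 50.
Iterating: 2, 12, 50, 180, 602, 1932, 6050, 18660, 57002, 173052, 523250, so a_10 = 523250.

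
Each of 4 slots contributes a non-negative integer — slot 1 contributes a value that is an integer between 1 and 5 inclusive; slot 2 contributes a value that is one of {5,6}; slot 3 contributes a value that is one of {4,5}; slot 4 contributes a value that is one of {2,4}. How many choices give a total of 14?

The generating function for the choices is (q + q² + q³ + q⁴ + q⁵)·(q⁵ + q⁶)·(q⁴ + q⁵)·(q² + q⁴); the count is [q¹⁴].
(q + q² + q³ + q⁴ + q⁵) has coefficients 0,1,1,1,1,1 for degrees 0…5.
(q⁵ + q⁶) has coefficients 0,0,0,0,0,1,1,0,0,0,0,0,0,0,0 for degrees 0…14.
Multiplying by (q⁴ + q⁵) gives running coefficients 0,0,0,0,0,0,0,0,0,1,2,1,0,0,0 for degrees 0…14.
Finally multiplying by (q² + q⁴), the product of all factors after the first has coefficients 0,0,0,0,0,0,0,0,0,0,0,1,2,2,2 for degrees 0…14.
[q¹⁴] = 1·2 + 1·2 + 1·1 + 1·0 + 1·0 = 5.

5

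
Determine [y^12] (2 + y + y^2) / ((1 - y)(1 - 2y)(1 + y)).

15017

Partial fractions give a closed form: a_n = (-2)·1^n + (11/3)·2^n + (1/3)·(-1)^n.
At n = 12: a_12 = 15017.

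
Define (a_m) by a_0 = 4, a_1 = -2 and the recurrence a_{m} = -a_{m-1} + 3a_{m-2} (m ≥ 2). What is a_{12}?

44516

The ordinary generating function has denominator 1 + y - 3y^2.
Iterating the recurrence: a_0,…,a_{12} = 4, -2, 14, -20, 62, -122, 308, -674, 1598, -3620, 8414, -19274, 44516.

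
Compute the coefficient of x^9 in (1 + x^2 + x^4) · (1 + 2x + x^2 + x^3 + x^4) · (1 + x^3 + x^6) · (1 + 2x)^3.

161

(1 + x^2 + x^4) has coefficients 1,0,1,0,1 for degrees 0…4.
(1 + 2x + x^2 + x^3 + x^4) has coefficients 1,2,1,1,1,0,0,0,0,0 for degrees 0…9.
Multiplying by (1 + x^3 + x^6) gives running coefficients 1,2,1,2,3,1,2,3,1,1 for degrees 0…9.
Finally multiplying by (1 + 2x)^3, the product of all factors after the first has coefficients 1,8,25,40,43,51,60,51,51,59 for degrees 0…9.
[x^9] = 1·59 + 1·51 + 1·51 = 161.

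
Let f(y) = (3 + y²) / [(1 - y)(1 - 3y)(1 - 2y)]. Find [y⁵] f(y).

Partial fractions give a closed form: a_n = (2)·1^n + (14)·3^n + (-13)·2^n.
At n = 5: a_5 = 2988.

2988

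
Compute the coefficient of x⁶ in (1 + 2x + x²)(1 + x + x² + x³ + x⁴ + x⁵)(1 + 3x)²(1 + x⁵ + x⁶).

73

(1 + 2x + x²) has coefficients 1,2,1 for degrees 0…2.
(1 + x + x² + x³ + x⁴ + x⁵) has coefficients 1,1,1,1,1,1,0 for degrees 0…6.
Multiplying by (1 + 3x)² gives running coefficients 1,7,16,16,16,16,15 for degrees 0…6.
Finally multiplying by (1 + x⁵ + x⁶), the product of all factors after the first has coefficients 1,7,16,16,16,17,23 for degrees 0…6.
[x⁶] = 1·23 + 2·17 + 1·16 = 73.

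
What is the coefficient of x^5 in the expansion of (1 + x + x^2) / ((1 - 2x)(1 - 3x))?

The denominator gives the recurrence a_n = 5a_(n−1) − 6a_(n−2) for n ≥ 3; the numerator fixes a_0 = 1, a_1 = 6, a_2 = 25.
Iterating: 1, 6, 25, 89, 295, 941, so a_5 = 941.

941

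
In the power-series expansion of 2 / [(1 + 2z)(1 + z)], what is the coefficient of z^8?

1022

Partial fractions give a closed form: a_n = (4)·(-2)^n + (-2)·(-1)^n.
At n = 8: a_8 = 1022.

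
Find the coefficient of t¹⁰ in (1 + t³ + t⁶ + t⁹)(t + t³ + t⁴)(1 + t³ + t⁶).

6

(1 + t³ + t⁶ + t⁹) has coefficients 1,0,0,1,0,0,1,0,0,1 for degrees 0…9.
(t + t³ + t⁴) has coefficients 0,1,0,1,1,0,0,0,0,0,0 for degrees 0…10.
Finally multiplying by (1 + t³ + t⁶), the product of all factors after the first has coefficients 0,1,0,1,2,0,1,2,0,1,1 for degrees 0…10.
[t¹⁰] = 1·1 + 1·2 + 1·2 + 1·1 = 6.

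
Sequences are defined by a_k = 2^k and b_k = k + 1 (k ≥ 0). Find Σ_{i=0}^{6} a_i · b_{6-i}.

247

Write out a_i and b_{6-i} for i = 0,…,6 and sum the products.
Σ = 1·7 + 2·6 + 4·5 + 8·4 + 16·3 + 32·2 + 64·1 = 247.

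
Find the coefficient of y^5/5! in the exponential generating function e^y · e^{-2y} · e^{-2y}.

The EGF product rule gives c_5 = Σ_{k_1+k_2+k_3=5} C(5; k_1,k_2,k_3) · ∏ g_i(k_i), where e^y gives (1)^k; e^{-2y} gives (-2)^k; e^{-2y} gives (-2)^k.
g_1(k) for k = 0…5: 1, 1, 1, 1, 1, 1.
g_2(k) for k = 0…5: 1, -2, 4, -8, 16, -32.
g_3(k) for k = 0…5: 1, -2, 4, -8, 16, -32.
First combine the last two factors: h(k) = Σ_j C(k,j)·g_2(j)·g_3(k−j) for k = 0…5: 1, -4, 16, -64, 256, -1024.
c_5 = Σ_k C(5,k)·g_1(k)·h(5−k) = 1·1·(-1024) + 5·1·256 + 10·1·(-64) + 10·1·16 + 5·1·(-4) + 1·1·1 = −1024 + 1280 − 640 + 160 − 20 + 1 = -243.

-243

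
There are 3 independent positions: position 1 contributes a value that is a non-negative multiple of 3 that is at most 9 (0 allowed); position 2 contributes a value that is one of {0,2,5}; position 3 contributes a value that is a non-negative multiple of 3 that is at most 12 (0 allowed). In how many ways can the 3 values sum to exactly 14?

8

The generating function for the choices is (1 + t^3 + t^6 + t^9)·(1 + t^2 + t^5)·(1 + t^3 + t^6 + t^9 + t^12); the count is [t^14].
(1 + t^3 + t^6 + t^9) has coefficients 1,0,0,1,0,0,1,0,0,1 for degrees 0…9.
(1 + t^2 + t^5) has coefficients 1,0,1,0,0,1,0,0,0,0,0,0,0,0,0 for degrees 0…14.
Finally multiplying by (1 + t^3 + t^6 + t^9 + t^12), the product of all factors after the first has coefficients 1,0,1,1,0,2,1,0,2,1,0,2,1,0,2 for degrees 0…14.
[t^14] = 1·2 + 1·2 + 1·2 + 1·2 = 8.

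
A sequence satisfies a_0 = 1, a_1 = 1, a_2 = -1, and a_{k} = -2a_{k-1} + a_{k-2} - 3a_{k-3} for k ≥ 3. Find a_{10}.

-1576

The ordinary generating function has denominator 1 + 2x - x^2 + 3x^3.
Iterating the recurrence: a_0,…,a_{10} = 1, 1, -1, 0, -4, 11, -26, 75, -209, 571, -1576.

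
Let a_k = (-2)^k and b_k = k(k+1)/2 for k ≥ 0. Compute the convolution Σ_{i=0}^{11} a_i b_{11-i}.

328

Write out a_i and b_{11-i} for i = 0,…,11 and sum the products.
Σ = 1·66 − 2·55 + 4·45 − 8·36 + 16·28 − 32·21 + 64·15 − 128·10 + 256·6 − 512·3 + 1024·1 − 2048·0 = 328.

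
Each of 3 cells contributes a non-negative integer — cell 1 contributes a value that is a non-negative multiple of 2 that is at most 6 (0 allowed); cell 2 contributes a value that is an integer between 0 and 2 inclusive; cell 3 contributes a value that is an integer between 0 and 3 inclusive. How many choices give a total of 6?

6

The generating function for the choices is (1 + z^2 + z^4 + z^6)·(1 + z + z^2)·(1 + z + z^2 + z^3); the count is [z^6].
(1 + z^2 + z^4 + z^6) has coefficients 1,0,1,0,1,0,1 for degrees 0…6.
(1 + z + z^2) has coefficients 1,1,1,0,0,0,0 for degrees 0…6.
Finally multiplying by (1 + z + z^2 + z^3), the product of all factors after the first has coefficients 1,2,3,3,2,1,0 for degrees 0…6.
[z^6] = 1·0 + 1·2 + 1·3 + 1·1 = 6.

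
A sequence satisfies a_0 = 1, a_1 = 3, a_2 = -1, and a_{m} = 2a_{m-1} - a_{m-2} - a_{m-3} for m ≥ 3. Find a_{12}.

The ordinary generating function has denominator 1 - 2x + x^2 + x^3.
Iterating the recurrence: a_0,…,a_{12} = 1, 3, -1, -6, -14, -21, -22, -9, 25, 81, 146, 186, 145.

145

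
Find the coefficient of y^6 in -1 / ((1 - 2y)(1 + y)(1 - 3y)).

Partial fractions give a closed form: a_n = (4/3)·2^n + (-1/12)·(-1)^n + (-9/4)·3^n.
At n = 6: a_6 = -1555.

-1555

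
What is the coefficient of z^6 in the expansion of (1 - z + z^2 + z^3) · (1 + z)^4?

(1 - z + z^2 + z^3) has coefficients 1,-1,1,1 for degrees 0…3.
(1 + z)^4 has coefficients 1,4,6,4,1,0,0 for degrees 0…6.
[z^6] = 1·0 − 1·0 + 1·1 + 1·4 = 5.

5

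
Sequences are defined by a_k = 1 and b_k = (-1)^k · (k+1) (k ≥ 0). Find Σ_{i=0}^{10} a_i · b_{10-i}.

6

The convolution is the t^10 coefficient of A(t)B(t).
Σ = 1·11 + 1·(-10) + 1·9 + 1·(-8) + 1·7 + 1·(-6) + 1·5 + 1·(-4) + 1·3 + 1·(-2) + 1·1 = 6.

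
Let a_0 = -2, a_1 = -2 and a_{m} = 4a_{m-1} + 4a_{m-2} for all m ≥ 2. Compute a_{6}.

The ordinary generating function has denominator 1 - 4q - 4q^2.
Iterating the recurrence: a_0,…,a_{6} = -2, -2, -16, -72, -352, -1696, -8192.

-8192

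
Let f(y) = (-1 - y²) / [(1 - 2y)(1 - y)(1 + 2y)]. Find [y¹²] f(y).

Partial fractions give a closed form: a_n = (-5/4)·2^n + (2/3)·1^n + (-5/12)·(-2)^n.
At n = 12: a_12 = -6826.

-6826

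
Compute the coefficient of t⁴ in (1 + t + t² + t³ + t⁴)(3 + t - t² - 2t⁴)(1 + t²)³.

19

(1 + t + t² + t³ + t⁴) has coefficients 1,1,1,1,1 for degrees 0…4.
(3 + t - t² - 2t⁴) has coefficients 3,1,-1,0,-2 for degrees 0…4.
Finally multiplying by (1 + t²)³, the product of all factors after the first has coefficients 3,1,8,3,4 for degrees 0…4.
[t⁴] = 1·4 + 1·3 + 1·8 + 1·1 + 1·3 = 19.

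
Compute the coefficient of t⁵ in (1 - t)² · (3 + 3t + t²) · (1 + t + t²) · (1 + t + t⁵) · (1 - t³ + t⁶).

7

(1 - t)² has coefficients 1,-2,1 for degrees 0…2.
(3 + 3t + t²) has coefficients 3,3,1,0,0,0 for degrees 0…5.
Multiplying by (1 + t + t²) gives running coefficients 3,6,7,4,1,0 for degrees 0…5.
Multiplying by (1 + t + t⁵) gives running coefficients 3,9,13,11,5,4 for degrees 0…5.
Finally multiplying by (1 - t³ + t⁶), the product of all factors after the first has coefficients 3,9,13,8,-4,-9 for degrees 0…5.
[t⁵] = 1·(-9) − 2·(-4) + 1·8 = 7.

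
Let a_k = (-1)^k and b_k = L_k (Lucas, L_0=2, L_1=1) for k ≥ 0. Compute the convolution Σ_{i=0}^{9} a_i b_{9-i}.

44

The convolution is the t^9 coefficient of A(t)B(t).
Σ = 1·76 − 1·47 + 1·29 − 1·18 + 1·11 − 1·7 + 1·4 − 1·3 + 1·1 − 1·2 = 44.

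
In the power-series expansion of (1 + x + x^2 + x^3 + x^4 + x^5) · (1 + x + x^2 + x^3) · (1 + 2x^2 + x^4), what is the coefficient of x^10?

(1 + x + x^2 + x^3 + x^4 + x^5) has coefficients 1,1,1,1,1,1 for degrees 0…5.
(1 + x + x^2 + x^3) has coefficients 1,1,1,1,0,0,0,0,0,0,0 for degrees 0…10.
Finally multiplying by (1 + 2x^2 + x^4), the product of all factors after the first has coefficients 1,1,3,3,3,3,1,1,0,0,0 for degrees 0…10.
[x^10] = 1·0 + 1·0 + 1·0 + 1·1 + 1·1 + 1·3 = 5.

5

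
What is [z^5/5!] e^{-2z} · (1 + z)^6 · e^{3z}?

The EGF product rule gives c_5 = Σ_{k_1+k_2+k_3=5} C(5; k_1,k_2,k_3) · ∏ g_i(k_i), where e^{-2z} gives (-2)^k; (1+z)^6 gives the falling factorial (6)_k; e^{3z} gives (3)^k.
g_1(k) for k = 0…5: 1, -2, 4, -8, 16, -32.
g_2(k) for k = 0…5: 1, 6, 30, 120, 360, 720.
g_3(k) for k = 0…5: 1, 3, 9, 27, 81, 243.
First combine the last two factors: h(k) = Σ_j C(k,j)·g_2(j)·g_3(k−j) for k = 0…5: 1, 9, 75, 579, 4149, 27693.
c_5 = Σ_k C(5,k)·g_1(k)·h(5−k) = 1·1·27693 + 5·(-2)·4149 + 10·4·579 + 10·(-8)·75 + 5·16·9 + 1·(-32)·1 = 27693 − 41490 + 23160 − 6000 + 720 − 32 = 4051.

4051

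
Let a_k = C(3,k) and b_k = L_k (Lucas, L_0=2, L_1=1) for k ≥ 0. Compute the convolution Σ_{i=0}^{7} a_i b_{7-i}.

123

Write out a_i and b_{7-i} for i = 0,…,7 and sum the products.
Σ = 1·29 + 3·18 + 3·11 + 1·7 + 0·4 + 0·3 + 0·1 + 0·2 = 123.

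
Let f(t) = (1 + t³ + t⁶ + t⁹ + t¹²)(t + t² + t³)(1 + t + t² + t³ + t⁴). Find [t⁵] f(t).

5

(1 + t³ + t⁶ + t⁹ + t¹²) has coefficients 1,0,0,1,0,0 for degrees 0…5.
(t + t² + t³) has coefficients 0,1,1,1,0,0 for degrees 0…5.
Finally multiplying by (1 + t + t² + t³ + t⁴), the product of all factors after the first has coefficients 0,1,2,3,3,3 for degrees 0…5.
[t⁵] = 1·3 + 1·2 = 5.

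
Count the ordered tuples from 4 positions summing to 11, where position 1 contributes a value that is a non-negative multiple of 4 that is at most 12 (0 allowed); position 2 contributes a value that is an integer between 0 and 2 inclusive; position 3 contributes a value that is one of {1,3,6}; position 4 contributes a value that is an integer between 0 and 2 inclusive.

The generating function for the choices is (1 + t^4 + t^8 + t^12)·(1 + t + t^2)·(t + t^3 + t^6)·(1 + t + t^2); the count is [t^11].
(1 + t^4 + t^8 + t^12) has coefficients 1,0,0,0,1,0,0,0,1,0,0,0 for degrees 0…11.
(1 + t + t^2) has coefficients 1,1,1,0,0,0,0,0,0,0,0,0 for degrees 0…11.
Multiplying by (t + t^3 + t^6) gives running coefficients 0,1,1,2,1,1,1,1,1,0,0,0 for degrees 0…11.
Finally multiplying by (1 + t + t^2), the product of all factors after the first has coefficients 0,1,2,4,4,4,3,3,3,2,1,0 for degrees 0…11.
[t^11] = 1·0 + 1·3 + 1·4 = 7.

7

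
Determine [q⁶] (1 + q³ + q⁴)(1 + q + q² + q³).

2

(1 + q³ + q⁴) has coefficients 1,0,0,1,1 for degrees 0…4.
(1 + q + q² + q³) has coefficients 1,1,1,1,0,0,0 for degrees 0…6.
[q⁶] = 1·0 + 1·1 + 1·1 = 2.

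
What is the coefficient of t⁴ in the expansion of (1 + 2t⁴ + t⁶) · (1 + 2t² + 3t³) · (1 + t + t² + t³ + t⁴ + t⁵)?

8

(1 + 2t⁴ + t⁶) has coefficients 1,0,0,0,2 for degrees 0…4.
(1 + 2t² + 3t³) has coefficients 1,0,2,3,0 for degrees 0…4.
Finally multiplying by (1 + t + t² + t³ + t⁴ + t⁵), the product of all factors after the first has coefficients 1,1,3,6,6 for degrees 0…4.
[t⁴] = 1·6 + 2·1 = 8.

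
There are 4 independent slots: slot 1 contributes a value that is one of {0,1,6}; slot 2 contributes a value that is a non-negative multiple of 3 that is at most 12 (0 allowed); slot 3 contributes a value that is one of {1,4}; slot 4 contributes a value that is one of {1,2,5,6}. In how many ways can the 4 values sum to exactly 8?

The generating function for the choices is (1 + z + z⁶)·(1 + z³ + z⁶ + z⁹ + z¹²)·(z + z⁴)·(z + z² + z⁵ + z⁶); the count is [z⁸].
(1 + z + z⁶) has coefficients 1,1,0,0,0,0,1 for degrees 0…6.
(1 + z³ + z⁶ + z⁹ + z¹²) has coefficients 1,0,0,1,0,0,1,0,0 for degrees 0…8.
Multiplying by (z + z⁴) gives running coefficients 0,1,0,0,2,0,0,2,0 for degrees 0…8.
Finally multiplying by (z + z² + z⁵ + z⁶), the product of all factors after the first has coefficients 0,0,1,1,0,2,3,1,2 for degrees 0…8.
[z⁸] = 1·2 + 1·1 + 1·1 = 4.

4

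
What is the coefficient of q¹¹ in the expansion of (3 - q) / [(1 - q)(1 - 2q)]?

10238

The denominator gives the recurrence a_n = 3a_(n−1) − 2a_(n−2) for n ≥ 2; the numerator fixes a_0 = 3, a_1 = 8.
Iterating: 3, 8, 18, 38, 78, 158, 318, 638, 1278, 2558, 5118, 10238, so a_11 = 10238.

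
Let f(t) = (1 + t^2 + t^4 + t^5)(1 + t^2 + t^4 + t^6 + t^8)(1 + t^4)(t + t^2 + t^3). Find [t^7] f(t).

(1 + t^2 + t^4 + t^5) has coefficients 1,0,1,0,1,1 for degrees 0…5.
(1 + t^2 + t^4 + t^6 + t^8) has coefficients 1,0,1,0,1,0,1,0 for degrees 0…7.
Multiplying by (1 + t^4) gives running coefficients 1,0,1,0,2,0,2,0 for degrees 0…7.
Finally multiplying by (t + t^2 + t^3), the product of all factors after the first has coefficients 0,1,1,2,1,3,2,4 for degrees 0…7.
[t^7] = 1·4 + 1·3 + 1·2 + 1·1 = 10.

10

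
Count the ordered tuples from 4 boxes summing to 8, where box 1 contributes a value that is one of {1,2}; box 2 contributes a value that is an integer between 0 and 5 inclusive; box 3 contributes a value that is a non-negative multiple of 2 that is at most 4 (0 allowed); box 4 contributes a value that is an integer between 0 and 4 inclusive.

24

The generating function for the choices is (z + z²)·(1 + z + z² + z³ + z⁴ + z⁵)·(1 + z² + z⁴)·(1 + z + z² + z³ + z⁴); the count is [z⁸].
(z + z²) has coefficients 0,1,1 for degrees 0…2.
(1 + z + z² + z³ + z⁴ + z⁵) has coefficients 1,1,1,1,1,1,0,0,0 for degrees 0…8.
Multiplying by (1 + z² + z⁴) gives running coefficients 1,1,2,2,3,3,2,2,1 for degrees 0…8.
Finally multiplying by (1 + z + z² + z³ + z⁴), the product of all factors after the first has coefficients 1,2,4,6,9,11,12,12,11 for degrees 0…8.
[z⁸] = 1·12 + 1·12 = 24.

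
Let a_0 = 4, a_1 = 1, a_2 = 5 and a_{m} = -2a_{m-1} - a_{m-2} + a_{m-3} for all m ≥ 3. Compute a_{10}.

-79

The ordinary generating function has denominator 1 + 2q + q^2 - q^3.
Iterating the recurrence: a_0,…,a_{10} = 4, 1, 5, -7, 10, -8, -1, 20, -47, 73, -79.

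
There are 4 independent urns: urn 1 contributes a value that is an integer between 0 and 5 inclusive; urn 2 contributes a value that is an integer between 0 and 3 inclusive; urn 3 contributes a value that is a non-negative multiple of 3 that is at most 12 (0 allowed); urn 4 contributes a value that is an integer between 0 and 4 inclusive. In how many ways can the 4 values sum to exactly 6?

The generating function for the choices is (1 + x + x^2 + x^3 + x^4 + x^5)·(1 + x + x^2 + x^3)·(1 + x^3 + x^6 + x^9 + x^12)·(1 + x + x^2 + x^3 + x^4); the count is [x^6].
(1 + x + x^2 + x^3 + x^4 + x^5) has coefficients 1,1,1,1,1,1 for degrees 0…5.
(1 + x + x^2 + x^3) has coefficients 1,1,1,1,0,0,0 for degrees 0…6.
Multiplying by (1 + x^3 + x^6 + x^9 + x^12) gives running coefficients 1,1,1,2,1,1,2 for degrees 0…6.
Finally multiplying by (1 + x + x^2 + x^3 + x^4), the product of all factors after the first has coefficients 1,2,3,5,6,6,7 for degrees 0…6.
[x^6] = 1·7 + 1·6 + 1·6 + 1·5 + 1·3 + 1·2 = 29.

29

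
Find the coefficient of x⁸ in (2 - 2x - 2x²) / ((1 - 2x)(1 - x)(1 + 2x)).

Partial fractions give a closed form: a_n = (1/2)·2^n + (2/3)·1^n + (5/6)·(-2)^n.
At n = 8: a_8 = 342.

342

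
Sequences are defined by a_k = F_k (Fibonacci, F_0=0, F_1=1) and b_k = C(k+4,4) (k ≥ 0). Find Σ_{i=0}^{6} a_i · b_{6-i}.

Write out a_i and b_{6-i} for i = 0,…,6 and sum the products.
Σ = 0·210 + 1·126 + 1·70 + 2·35 + 3·15 + 5·5 + 8·1 = 344.

344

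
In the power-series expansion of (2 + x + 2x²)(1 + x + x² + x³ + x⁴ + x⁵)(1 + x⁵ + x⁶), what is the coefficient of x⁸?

(2 + x + 2x²) has coefficients 2,1,2 for degrees 0…2.
(1 + x + x² + x³ + x⁴ + x⁵) has coefficients 1,1,1,1,1,1,0,0,0 for degrees 0…8.
Finally multiplying by (1 + x⁵ + x⁶), the product of all factors after the first has coefficients 1,1,1,1,1,2,2,2,2 for degrees 0…8.
[x⁸] = 2·2 + 1·2 + 2·2 = 10.

10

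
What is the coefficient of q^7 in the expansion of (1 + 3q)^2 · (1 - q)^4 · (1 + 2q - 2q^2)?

78

(1 + 3q)^2 has coefficients 1,6,9 for degrees 0…2.
(1 - q)^4 has coefficients 1,-4,6,-4,1,0,0,0 for degrees 0…7.
Finally multiplying by (1 + 2q - 2q^2), the product of all factors after the first has coefficients 1,-2,-4,16,-19,10,-2,0 for degrees 0…7.
[q^7] = 1·0 + 6·(-2) + 9·10 = 78.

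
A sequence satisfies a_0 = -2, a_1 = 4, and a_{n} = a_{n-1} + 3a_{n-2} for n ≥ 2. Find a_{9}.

The ordinary generating function has denominator 1 - t - 3t^2.
Iterating the recurrence: a_0,…,a_{9} = -2, 4, -2, 10, 4, 34, 46, 148, 286, 730.

730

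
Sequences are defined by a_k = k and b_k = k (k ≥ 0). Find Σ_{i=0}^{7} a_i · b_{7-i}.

56

Write out a_i and b_{7-i} for i = 0,…,7 and sum the products.
Σ = 0·7 + 1·6 + 2·5 + 3·4 + 4·3 + 5·2 + 6·1 + 7·0 = 56.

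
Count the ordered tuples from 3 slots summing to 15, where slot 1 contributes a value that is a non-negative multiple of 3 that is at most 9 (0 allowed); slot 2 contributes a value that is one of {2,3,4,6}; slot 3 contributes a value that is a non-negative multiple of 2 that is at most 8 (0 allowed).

The generating function for the choices is (1 + x^3 + x^6 + x^9)·(x^2 + x^3 + x^4 + x^6)·(1 + x^2 + x^4 + x^6 + x^8); the count is [x^15].
(1 + x^3 + x^6 + x^9) has coefficients 1,0,0,1,0,0,1,0,0,1 for degrees 0…9.
(x^2 + x^3 + x^4 + x^6) has coefficients 0,0,1,1,1,0,1,0,0,0,0,0,0,0,0,0 for degrees 0…15.
Finally multiplying by (1 + x^2 + x^4 + x^6 + x^8), the product of all factors after the first has coefficients 0,0,1,1,2,1,3,1,3,1,3,1,2,0,1,0 for degrees 0…15.
[x^15] = 1·0 + 1·2 + 1·1 + 1·3 = 6.

6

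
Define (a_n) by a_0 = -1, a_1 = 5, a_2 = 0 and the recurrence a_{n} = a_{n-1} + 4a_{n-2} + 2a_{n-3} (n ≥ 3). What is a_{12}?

106040

The ordinary generating function has denominator 1 - q - 4q^2 - 2q^3.
Iterating the recurrence: a_0,…,a_{12} = -1, 5, 0, 18, 28, 100, 248, 704, 1896, 5208, 14200, 38824, 106040.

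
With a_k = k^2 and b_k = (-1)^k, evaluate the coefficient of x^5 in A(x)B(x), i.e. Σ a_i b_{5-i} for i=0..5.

Write out a_i and b_{5-i} for i = 0,…,5 and sum the products.
Σ = 0·(-1) + 1·1 + 4·(-1) + 9·1 + 16·(-1) + 25·1 = 15.

15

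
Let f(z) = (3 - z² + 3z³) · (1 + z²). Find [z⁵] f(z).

3

(3 - z² + 3z³) has coefficients 3,0,-1,3 for degrees 0…3.
(1 + z²) has coefficients 1,0,1,0,0,0 for degrees 0…5.
[z⁵] = 3·0 − 1·0 + 3·1 = 3.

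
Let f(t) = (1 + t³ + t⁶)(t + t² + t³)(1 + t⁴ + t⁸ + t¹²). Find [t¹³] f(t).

(1 + t³ + t⁶) has coefficients 1,0,0,1,0,0,1 for degrees 0…6.
(t + t² + t³) has coefficients 0,1,1,1,0,0,0,0,0,0,0,0,0,0 for degrees 0…13.
Finally multiplying by (1 + t⁴ + t⁸ + t¹²), the product of all factors after the first has coefficients 0,1,1,1,0,1,1,1,0,1,1,1,0,1 for degrees 0…13.
[t¹³] = 1·1 + 1·1 + 1·1 = 3.

3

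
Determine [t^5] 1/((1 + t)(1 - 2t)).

21

The denominator gives the recurrence a_n = a_(n−1) + 2a_(n−2) for n ≥ 2; the numerator fixes a_0 = 1, a_1 = 1.
Iterating: 1, 1, 3, 5, 11, 21, so a_5 = 21.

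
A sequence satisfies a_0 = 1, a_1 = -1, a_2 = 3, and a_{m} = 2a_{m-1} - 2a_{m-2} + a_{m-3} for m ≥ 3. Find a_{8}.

The ordinary generating function has denominator 1 - 2t + 2t^2 - t^3.
Iterating the recurrence: a_0,…,a_{8} = 1, -1, 3, 9, 11, 7, 1, -1, 3.

3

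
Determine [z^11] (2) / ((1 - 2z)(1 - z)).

Partial fractions give a closed form: a_n = (4)·2^n + (-2)·1^n.
At n = 11: a_11 = 8190.

8190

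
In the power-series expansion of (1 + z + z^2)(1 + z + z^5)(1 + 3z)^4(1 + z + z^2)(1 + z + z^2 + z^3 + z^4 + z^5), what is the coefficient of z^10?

(1 + z + z^2) has coefficients 1,1,1 for degrees 0…2.
(1 + z + z^5) has coefficients 1,1,0,0,0,1,0,0,0,0,0 for degrees 0…10.
Multiplying by (1 + 3z)^4 gives running coefficients 1,13,66,162,189,82,12,54,108,81,0 for degrees 0…10.
Multiplying by (1 + z + z^2) gives running coefficients 1,14,80,241,417,433,283,148,174,243,189 for degrees 0…10.
Finally multiplying by (1 + z + z^2 + z^3 + z^4 + z^5), the product of all factors after the first has coefficients 1,15,95,336,753,1186,1468,1602,1696,1698,1470 for degrees 0…10.
[z^10] = 1·1470 + 1·1698 + 1·1696 = 4864.

4864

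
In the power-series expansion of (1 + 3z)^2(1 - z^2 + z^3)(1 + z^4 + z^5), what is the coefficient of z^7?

(1 + 3z)^2 has coefficients 1,6,9 for degrees 0…2.
(1 - z^2 + z^3) has coefficients 1,0,-1,1,0,0,0,0 for degrees 0…7.
Finally multiplying by (1 + z^4 + z^5), the product of all factors after the first has coefficients 1,0,-1,1,1,1,-1,0 for degrees 0…7.
[z^7] = 1·0 + 6·(-1) + 9·1 = 3.

3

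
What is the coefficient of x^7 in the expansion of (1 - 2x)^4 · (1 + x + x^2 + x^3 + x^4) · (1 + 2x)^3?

40

(1 - 2x)^4 has coefficients 1,-8,24,-32,16 for degrees 0…4.
(1 + x + x^2 + x^3 + x^4) has coefficients 1,1,1,1,1,0,0,0 for degrees 0…7.
Finally multiplying by (1 + 2x)^3, the product of all factors after the first has coefficients 1,7,19,27,27,26,20,8 for degrees 0…7.
[x^7] = 1·8 − 8·20 + 24·26 − 32·27 + 16·27 = 40.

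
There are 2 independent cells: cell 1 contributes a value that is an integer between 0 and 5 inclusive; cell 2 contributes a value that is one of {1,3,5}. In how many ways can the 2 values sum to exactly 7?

2

The generating function for the choices is (1 + t + t^2 + t^3 + t^4 + t^5)·(t + t^3 + t^5); the count is [t^7].
(1 + t + t^2 + t^3 + t^4 + t^5) has coefficients 1,1,1,1,1,1 for degrees 0…5.
(t + t^3 + t^5) has coefficients 0,1,0,1,0,1,0,0 for degrees 0…7.
[t^7] = 1·0 + 1·0 + 1·1 + 1·0 + 1·1 + 1·0 = 2.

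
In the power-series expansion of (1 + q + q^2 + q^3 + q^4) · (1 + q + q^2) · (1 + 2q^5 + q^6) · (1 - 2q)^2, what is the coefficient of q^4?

3

(1 + q + q^2 + q^3 + q^4) has coefficients 1,1,1,1,1 for degrees 0…4.
(1 + q + q^2) has coefficients 1,1,1,0,0 for degrees 0…4.
Multiplying by (1 + 2q^5 + q^6) gives running coefficients 1,1,1,0,0 for degrees 0…4.
Finally multiplying by (1 - 2q)^2, the product of all factors after the first has coefficients 1,-3,1,0,4 for degrees 0…4.
[q^4] = 1·4 + 1·0 + 1·1 + 1·(-3) + 1·1 = 3.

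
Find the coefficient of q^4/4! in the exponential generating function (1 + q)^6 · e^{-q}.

37

The EGF product rule gives c_4 = Σ_{k_1+k_2=4} C(4; k_1,k_2) · ∏ g_i(k_i), where (1+q)^6 gives the falling factorial (6)_k; e^{-q} gives (-1)^k.
g_1(k) for k = 0…4: 1, 6, 30, 120, 360.
g_2(k) for k = 0…4: 1, -1, 1, -1, 1.
c_4 = Σ_k C(4,k)·g_1(k)·g_2(4−k) = 1·1·1 + 4·6·(-1) + 6·30·1 + 4·120·(-1) + 1·360·1 = 1 − 24 + 180 − 480 + 360 = 37.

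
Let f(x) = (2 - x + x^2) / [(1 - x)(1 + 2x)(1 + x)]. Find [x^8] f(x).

Partial fractions give a closed form: a_n = (1/3)·1^n + (11/3)·(-2)^n + (-2)·(-1)^n.
At n = 8: a_8 = 937.

937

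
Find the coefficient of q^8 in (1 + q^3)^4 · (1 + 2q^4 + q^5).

(1 + q^3)^4 has coefficients 1,0,0,4,0,0,6,0,0 for degrees 0…8.
(1 + 2q^4 + q^5) has coefficients 1,0,0,0,2,1,0,0,0 for degrees 0…8.
[q^8] = 1·0 + 4·1 + 6·0 = 4.

4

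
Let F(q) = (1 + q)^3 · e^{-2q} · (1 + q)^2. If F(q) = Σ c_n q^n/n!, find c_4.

-24

The EGF product rule gives c_4 = Σ_{k_1+k_2+k_3=4} C(4; k_1,k_2,k_3) · ∏ g_i(k_i), where (1+q)^3 gives the falling factorial (3)_k; e^{-2q} gives (-2)^k; (1+q)^2 gives the falling factorial (2)_k.
g_1(k) for k = 0…4: 1, 3, 6, 6, 0.
g_2(k) for k = 0…4: 1, -2, 4, -8, 16.
g_3(k) for k = 0…4: 1, 2, 2, 0, 0.
First combine the last two factors: h(k) = Σ_j C(k,j)·g_2(j)·g_3(k−j) for k = 0…4: 1, 0, -2, 4, 0.
c_4 = Σ_k C(4,k)·g_1(k)·h(4−k) = 4·3·4 + 6·6·(-2) = 48 − 72 = -24.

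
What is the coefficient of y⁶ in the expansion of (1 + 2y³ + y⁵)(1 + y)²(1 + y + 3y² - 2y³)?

13

(1 + 2y³ + y⁵) has coefficients 1,0,0,2,0,1 for degrees 0…5.
(1 + y)² has coefficients 1,2,1,0,0,0,0 for degrees 0…6.
Finally multiplying by (1 + y + 3y² - 2y³), the product of all factors after the first has coefficients 1,3,6,5,-1,-2,0 for degrees 0…6.
[y⁶] = 1·0 + 2·5 + 1·3 = 13.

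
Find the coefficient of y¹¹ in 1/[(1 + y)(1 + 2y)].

-4095

Partial fractions give a closed form: a_n = (-1)·(-1)^n + (2)·(-2)^n.
At n = 11: a_11 = -4095.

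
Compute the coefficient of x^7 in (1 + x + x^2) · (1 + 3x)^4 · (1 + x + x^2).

(1 + x + x^2) has coefficients 1,1,1 for degrees 0…2.
(1 + 3x)^4 has coefficients 1,12,54,108,81,0,0,0 for degrees 0…7.
Finally multiplying by (1 + x + x^2), the product of all factors after the first has coefficients 1,13,67,174,243,189,81,0 for degrees 0…7.
[x^7] = 1·0 + 1·81 + 1·189 = 270.

270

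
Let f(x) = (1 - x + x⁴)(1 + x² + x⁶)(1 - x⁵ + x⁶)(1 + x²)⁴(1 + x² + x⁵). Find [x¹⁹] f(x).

4

(1 - x + x⁴) has coefficients 1,-1,0,0,1 for degrees 0…4.
(1 + x² + x⁶) has coefficients 1,0,1,0,0,0,1,0,0,0,0,0,0,0,0,0,0,0,0,0 for degrees 0…19.
Multiplying by (1 - x⁵ + x⁶) gives running coefficients 1,0,1,0,0,-1,2,-1,1,0,0,-1,1,0,0,0,0,0,0,0 for degrees 0…19.
Multiplying by (1 + x²)⁴ gives running coefficients 1,0,5,0,10,-1,12,-5,14,-10,17,-11,15,-9,10,-7,7,-4,4,-1 for degrees 0…19.
Finally multiplying by (1 + x² + x⁵), the product of all factors after the first has coefficients 1,0,6,0,15,0,22,-1,26,-5,30,-9,27,-6,15,1,6,4,2,5 for degrees 0…19.
[x¹⁹] = 1·5 − 1·2 + 1·1 = 4.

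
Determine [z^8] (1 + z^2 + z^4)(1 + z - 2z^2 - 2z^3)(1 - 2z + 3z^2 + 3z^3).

(1 + z^2 + z^4) has coefficients 1,0,1,0,1 for degrees 0…4.
(1 + z - 2z^2 - 2z^3) has coefficients 1,1,-2,-2,0,0,0,0,0 for degrees 0…8.
Finally multiplying by (1 - 2z + 3z^2 + 3z^3), the product of all factors after the first has coefficients 1,-1,-1,8,1,-12,-6,0,0 for degrees 0…8.
[z^8] = 1·0 + 1·(-6) + 1·1 = -5.

-5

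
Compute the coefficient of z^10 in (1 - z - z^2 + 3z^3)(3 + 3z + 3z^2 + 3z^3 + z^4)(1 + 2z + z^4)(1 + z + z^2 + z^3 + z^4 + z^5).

(1 - z - z^2 + 3z^3) has coefficients 1,-1,-1,3 for degrees 0…3.
(3 + 3z + 3z^2 + 3z^3 + z^4) has coefficients 3,3,3,3,1,0,0,0,0,0,0 for degrees 0…10.
Multiplying by (1 + 2z + z^4) gives running coefficients 3,9,9,9,10,5,3,3,1,0,0 for degrees 0…10.
Finally multiplying by (1 + z + z^2 + z^3 + z^4 + z^5), the product of all factors after the first has coefficients 3,12,21,30,40,45,45,39,31,22,12 for degrees 0…10.
[z^10] = 1·12 − 1·22 − 1·31 + 3·39 = 76.

76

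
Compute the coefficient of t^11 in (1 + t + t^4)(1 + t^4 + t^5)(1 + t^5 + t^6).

(1 + t + t^4) has coefficients 1,1,0,0,1 for degrees 0…4.
(1 + t^4 + t^5) has coefficients 1,0,0,0,1,1,0,0,0,0,0,0 for degrees 0…11.
Finally multiplying by (1 + t^5 + t^6), the product of all factors after the first has coefficients 1,0,0,0,1,2,1,0,0,1,2,1 for degrees 0…11.
[t^11] = 1·1 + 1·2 + 1·0 = 3.

3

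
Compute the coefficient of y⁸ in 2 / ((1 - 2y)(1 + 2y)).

512

Partial fractions give a closed form: a_n = (1)·2^n + (1)·(-2)^n.
At n = 8: a_8 = 512.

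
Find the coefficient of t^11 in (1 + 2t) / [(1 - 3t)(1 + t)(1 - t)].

The denominator gives the recurrence a_n = 3a_(n−1) + a_(n−2) − 3a_(n−3) for n ≥ 3; the numerator fixes a_0 = 1, a_1 = 5, a_2 = 16.
Iterating: 1, 5, 16, 50, 151, 455, 1366, 4100, 12301, 36905, 110716, 332150, so a_11 = 332150.

332150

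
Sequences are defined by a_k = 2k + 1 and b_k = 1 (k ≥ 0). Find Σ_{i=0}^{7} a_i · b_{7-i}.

64

This is [x^7] in the product of the two ordinary generating functions.
Σ = 1·1 + 3·1 + 5·1 + 7·1 + 9·1 + 11·1 + 13·1 + 15·1 = 64.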